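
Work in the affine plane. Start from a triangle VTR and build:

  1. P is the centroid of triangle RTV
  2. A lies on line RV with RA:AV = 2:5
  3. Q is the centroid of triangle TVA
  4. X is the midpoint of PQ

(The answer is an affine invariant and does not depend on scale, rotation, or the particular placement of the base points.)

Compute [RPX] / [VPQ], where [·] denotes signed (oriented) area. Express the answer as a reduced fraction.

Set V = (0, 0), T = (1, 0), R = (0, 1); any affine frame gives the same invariant.
1. P is the centroid of triangle RTV ⇒ P = (1/3, 1/3)
2. A lies on line RV with RA:AV = 2:5 ⇒ A = (0, 5/7)
3. Q is the centroid of triangle TVA ⇒ Q = (1/3, 5/21)
4. X is the midpoint of PQ ⇒ X = (1/3, 2/7)
2·[RPX] = -1/63, 2·[VPQ] = -2/63
[RPX]:[VPQ] = -1/63:-2/63 = 1/2

[RPX]:[VPQ] = 1/2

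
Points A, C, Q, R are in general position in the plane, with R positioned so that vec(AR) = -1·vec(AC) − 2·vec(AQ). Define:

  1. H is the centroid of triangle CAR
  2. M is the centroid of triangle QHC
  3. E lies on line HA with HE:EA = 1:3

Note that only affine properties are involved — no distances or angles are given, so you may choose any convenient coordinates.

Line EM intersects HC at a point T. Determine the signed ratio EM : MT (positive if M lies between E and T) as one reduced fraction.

EM:MT = -7/10

Assign A = (0, 0), C = (1, 0), Q = (0, 1), R = (-1, -2) — the answer is frame-independent, so this choice is without loss of generality.
1. H is the centroid of triangle CAR ⇒ H = (0, -2/3)
2. M is the centroid of triangle QHC ⇒ M = (1/3, 1/9)
3. E lies on line HA with HE:EA = 1:3 ⇒ E = (0, -1/2)
line EM meets HC at T = (-1/7, -16/21)
M = E + t·(T−E) with t = -7/3, so EM:MT = -7/3:10/3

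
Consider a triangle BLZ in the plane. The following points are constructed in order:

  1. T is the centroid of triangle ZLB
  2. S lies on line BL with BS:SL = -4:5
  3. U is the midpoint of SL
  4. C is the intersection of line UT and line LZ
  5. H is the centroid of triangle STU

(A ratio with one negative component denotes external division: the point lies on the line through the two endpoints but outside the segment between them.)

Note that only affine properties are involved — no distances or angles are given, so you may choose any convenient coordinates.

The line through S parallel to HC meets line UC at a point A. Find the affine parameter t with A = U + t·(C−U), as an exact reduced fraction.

t = 32/15

Assign B = (0, 0), L = (1, 0), Z = (0, 1) — the answer is frame-independent, so this choice is without loss of generality.
1. T is the centroid of triangle ZLB ⇒ T = (1/3, 1/3)
2. S lies on line BL with BS:SL = -4:5 ⇒ S = (-4, 0)
3. U is the midpoint of SL ⇒ U = (-3/2, 0)
4. C is the intersection of line UT and line LZ ⇒ C = (8/13, 5/13)
5. H is the centroid of triangle STU ⇒ H = (-31/18, 1/9)
through S parallel to HC: direction (547/234, 32/117); meets UC at A = (235/78, 32/39)
A = U + t·(C−U) with t = 32/15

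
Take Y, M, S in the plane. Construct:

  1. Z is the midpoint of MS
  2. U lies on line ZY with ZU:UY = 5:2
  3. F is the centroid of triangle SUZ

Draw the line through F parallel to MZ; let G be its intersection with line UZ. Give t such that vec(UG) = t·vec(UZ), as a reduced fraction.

Work in coordinates with Y = (0, 0), M = (1, 0), S = (0, 1).
1. Z is the midpoint of MS ⇒ Z = (1/2, 1/2)
2. U lies on line ZY with ZU:UY = 5:2 ⇒ U = (1/7, 1/7)
3. F is the centroid of triangle SUZ ⇒ F = (3/14, 23/42)
through F parallel to MZ: direction (-1/2, 1/2); meets UZ at G = (8/21, 8/21)
G = U + t·(Z−U) with t = 2/3

t = 2/3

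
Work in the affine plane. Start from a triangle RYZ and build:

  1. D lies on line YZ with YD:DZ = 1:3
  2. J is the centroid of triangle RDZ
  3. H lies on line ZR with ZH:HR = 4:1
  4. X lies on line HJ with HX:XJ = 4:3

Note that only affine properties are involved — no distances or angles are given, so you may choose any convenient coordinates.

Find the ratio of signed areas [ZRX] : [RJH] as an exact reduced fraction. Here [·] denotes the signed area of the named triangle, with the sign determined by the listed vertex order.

Work in coordinates with R = (0, 0), Y = (1, 0), Z = (0, 1).
1. D lies on line YZ with YD:DZ = 1:3 ⇒ D = (3/4, 1/4)
2. J is the centroid of triangle RDZ ⇒ J = (1/4, 5/12)
3. H lies on line ZR with ZH:HR = 4:1 ⇒ H = (0, 1/5)
4. X lies on line HJ with HX:XJ = 4:3 ⇒ X = (1/7, 34/105)
2·[ZRX] = 1/7, 2·[RJH] = 1/20
[ZRX]:[RJH] = 1/7:1/20 = 20/7

[ZRX]:[RJH] = 20/7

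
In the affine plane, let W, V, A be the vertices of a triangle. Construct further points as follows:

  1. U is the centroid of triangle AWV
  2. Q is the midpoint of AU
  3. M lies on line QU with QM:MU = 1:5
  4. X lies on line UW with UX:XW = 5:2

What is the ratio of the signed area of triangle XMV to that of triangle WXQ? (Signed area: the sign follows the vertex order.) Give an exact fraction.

[XMV]:[WXQ] = -10

Work in coordinates with W = (0, 0), V = (1, 0), A = (0, 1).
1. U is the centroid of triangle AWV ⇒ U = (1/3, 1/3)
2. Q is the midpoint of AU ⇒ Q = (1/6, 2/3)
3. M lies on line QU with QM:MU = 1:5 ⇒ M = (7/36, 11/18)
4. X lies on line UW with UX:XW = 5:2 ⇒ X = (2/21, 2/21)
2·[XMV] = -10/21, 2·[WXQ] = 1/21
[XMV]:[WXQ] = -10/21:1/21 = -10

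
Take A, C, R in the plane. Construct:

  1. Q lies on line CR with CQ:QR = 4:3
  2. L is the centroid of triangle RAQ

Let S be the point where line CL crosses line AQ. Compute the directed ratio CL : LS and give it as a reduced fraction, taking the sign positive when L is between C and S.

Set A = (0, 0), C = (1, 0), R = (0, 1); any affine frame gives the same invariant.
1. Q lies on line CR with CQ:QR = 4:3 ⇒ Q = (3/7, 4/7)
2. L is the centroid of triangle RAQ ⇒ L = (1/7, 11/21)
line CL meets AQ at S = (11/35, 44/105)
L = C + t·(S−C) with t = 5/4, so CL:LS = 5/4:-1/4

CL:LS = -5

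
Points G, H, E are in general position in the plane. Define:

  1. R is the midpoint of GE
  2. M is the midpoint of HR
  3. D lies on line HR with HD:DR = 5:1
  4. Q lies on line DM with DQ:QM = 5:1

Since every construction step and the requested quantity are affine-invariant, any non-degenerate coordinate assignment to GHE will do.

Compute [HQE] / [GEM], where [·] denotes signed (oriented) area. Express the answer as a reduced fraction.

Choose coordinates G = (0, 0), H = (1, 0), E = (0, 1).
1. R is the midpoint of GE ⇒ R = (0, 1/2)
2. M is the midpoint of HR ⇒ M = (1/2, 1/4)
3. D lies on line HR with HD:DR = 5:1 ⇒ D = (1/6, 5/12)
4. Q lies on line DM with DQ:QM = 5:1 ⇒ Q = (4/9, 5/18)
2·[HQE] = -5/18, 2·[GEM] = -1/2
[HQE]:[GEM] = -5/18:-1/2 = 5/9

[HQE]:[GEM] = 5/9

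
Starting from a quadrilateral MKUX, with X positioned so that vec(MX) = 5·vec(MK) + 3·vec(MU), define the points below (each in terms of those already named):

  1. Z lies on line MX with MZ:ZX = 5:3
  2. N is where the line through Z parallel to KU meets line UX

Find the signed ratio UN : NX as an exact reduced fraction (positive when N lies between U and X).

UN:NX = 4/3

Assign M = (0, 0), K = (1, 0), U = (0, 1), X = (5, 3) — the answer is frame-independent, so this choice is without loss of generality.
1. Z lies on line MX with MZ:ZX = 5:3 ⇒ Z = (25/8, 15/8)
2. N is where the line through Z parallel to KU meets line UX ⇒ N = (20/7, 15/7)
N = U + t·(X−U) with t = 4/7, so UN:NX = t:(1−t) = 4/7:3/7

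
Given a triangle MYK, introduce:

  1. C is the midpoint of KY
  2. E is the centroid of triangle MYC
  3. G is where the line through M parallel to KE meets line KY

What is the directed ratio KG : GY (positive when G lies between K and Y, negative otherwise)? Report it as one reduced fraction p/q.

KG:GY = -3/5

Assign M = (0, 0), Y = (1, 0), K = (0, 1) — the answer is frame-independent, so this choice is without loss of generality.
1. C is the midpoint of KY ⇒ C = (1/2, 1/2)
2. E is the centroid of triangle MYC ⇒ E = (1/2, 1/6)
3. G is where the line through M parallel to KE meets line KY ⇒ G = (-3/2, 5/2)
G = K + t·(Y−K) with t = -3/2, so KG:GY = t:(1−t) = -3/2:5/2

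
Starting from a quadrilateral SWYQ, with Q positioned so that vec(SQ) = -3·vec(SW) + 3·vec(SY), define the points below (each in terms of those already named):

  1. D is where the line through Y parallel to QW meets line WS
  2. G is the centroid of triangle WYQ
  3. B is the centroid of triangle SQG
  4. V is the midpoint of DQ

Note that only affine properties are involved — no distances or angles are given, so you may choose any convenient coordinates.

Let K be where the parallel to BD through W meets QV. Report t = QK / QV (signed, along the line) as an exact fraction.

t = 51/19

Choose coordinates S = (0, 0), W = (1, 0), Y = (0, 1), Q = (-3, 3).
1. D is where the line through Y parallel to QW meets line WS ⇒ D = (4/3, 0)
2. G is the centroid of triangle WYQ ⇒ G = (-2/3, 4/3)
3. B is the centroid of triangle SQG ⇒ B = (-11/9, 13/9)
4. V is the midpoint of DQ ⇒ V = (-5/6, 3/2)
through W parallel to BD: direction (23/9, -13/9); meets QV at K = (107/38, -39/38)
K = Q + t·(V−Q) with t = 51/19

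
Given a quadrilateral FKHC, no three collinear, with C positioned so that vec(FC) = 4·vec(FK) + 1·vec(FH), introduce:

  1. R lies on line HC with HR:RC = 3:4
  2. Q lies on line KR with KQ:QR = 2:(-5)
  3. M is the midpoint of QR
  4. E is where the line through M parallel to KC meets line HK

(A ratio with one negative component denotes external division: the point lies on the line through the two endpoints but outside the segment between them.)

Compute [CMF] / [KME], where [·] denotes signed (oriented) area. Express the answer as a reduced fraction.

Work in coordinates with F = (0, 0), K = (1, 0), H = (0, 1), C = (4, 1).
1. R lies on line HC with HR:RC = 3:4 ⇒ R = (12/7, 1)
2. Q lies on line KR with KQ:QR = 2:(-5) ⇒ Q = (11/21, -2/3)
3. M is the midpoint of QR ⇒ M = (47/42, 1/6)
4. E is where the line through M parallel to KC meets line HK ⇒ E = (19/21, 2/21)
2·[CMF] = -19/42, 2·[KME] = 4/147
[CMF]:[KME] = -19/42:4/147 = -133/8

[CMF]:[KME] = -133/8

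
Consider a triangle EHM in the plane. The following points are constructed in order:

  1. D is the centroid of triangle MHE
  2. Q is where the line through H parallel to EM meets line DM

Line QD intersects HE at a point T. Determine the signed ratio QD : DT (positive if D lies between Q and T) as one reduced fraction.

QD:DT = -4

Assign E = (0, 0), H = (1, 0), M = (0, 1) — the answer is frame-independent, so this choice is without loss of generality.
1. D is the centroid of triangle MHE ⇒ D = (1/3, 1/3)
2. Q is where the line through H parallel to EM meets line DM ⇒ Q = (1, -1)
line QD meets HE at T = (1/2, 0)
D = Q + t·(T−Q) with t = 4/3, so QD:DT = 4/3:-1/3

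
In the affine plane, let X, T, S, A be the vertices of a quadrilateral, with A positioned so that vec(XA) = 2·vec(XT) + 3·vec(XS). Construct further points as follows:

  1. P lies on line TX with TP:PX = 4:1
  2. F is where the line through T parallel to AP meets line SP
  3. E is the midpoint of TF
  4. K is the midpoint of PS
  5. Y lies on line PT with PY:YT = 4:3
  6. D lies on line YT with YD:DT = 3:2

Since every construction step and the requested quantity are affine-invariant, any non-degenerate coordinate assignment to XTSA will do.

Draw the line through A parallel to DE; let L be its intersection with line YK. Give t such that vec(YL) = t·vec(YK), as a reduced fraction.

t = -32/63

Work in coordinates with X = (0, 0), T = (1, 0), S = (0, 1), A = (2, 3).
1. P lies on line TX with TP:PX = 4:1 ⇒ P = (1/5, 0)
2. F is where the line through T parallel to AP meets line SP ⇒ F = (2/5, -1)
3. E is the midpoint of TF ⇒ E = (7/10, -1/2)
4. K is the midpoint of PS ⇒ K = (1/10, 1/2)
5. Y lies on line PT with PY:YT = 4:3 ⇒ Y = (23/35, 0)
6. D lies on line YT with YD:DT = 3:2 ⇒ D = (151/175, 0)
through A parallel to DE: direction (-57/350, -1/2); meets YK at L = (691/735, -16/63)
L = Y + t·(K−Y) with t = -32/63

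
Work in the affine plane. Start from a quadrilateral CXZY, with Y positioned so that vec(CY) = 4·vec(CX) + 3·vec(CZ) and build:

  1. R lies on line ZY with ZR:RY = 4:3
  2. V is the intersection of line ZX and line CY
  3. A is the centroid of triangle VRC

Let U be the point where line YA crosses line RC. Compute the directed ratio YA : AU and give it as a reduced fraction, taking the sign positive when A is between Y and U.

YA:AU = 20

Work in coordinates with C = (0, 0), X = (1, 0), Z = (0, 1), Y = (4, 3).
1. R lies on line ZY with ZR:RY = 4:3 ⇒ R = (16/7, 15/7)
2. V is the intersection of line ZX and line CY ⇒ V = (4/7, 3/7)
3. A is the centroid of triangle VRC ⇒ A = (20/21, 6/7)
line YA meets RC at U = (4/5, 3/4)
A = Y + t·(U−Y) with t = 20/21, so YA:AU = 20/21:1/21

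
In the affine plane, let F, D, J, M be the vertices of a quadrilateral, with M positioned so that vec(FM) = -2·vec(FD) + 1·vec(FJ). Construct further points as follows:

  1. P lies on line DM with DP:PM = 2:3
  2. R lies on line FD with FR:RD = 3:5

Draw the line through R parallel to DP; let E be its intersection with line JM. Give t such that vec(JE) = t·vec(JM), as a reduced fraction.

t = 21/16

Assign F = (0, 0), D = (1, 0), J = (0, 1), M = (-2, 1) — the answer is frame-independent, so this choice is without loss of generality.
1. P lies on line DM with DP:PM = 2:3 ⇒ P = (-1/5, 2/5)
2. R lies on line FD with FR:RD = 3:5 ⇒ R = (3/8, 0)
through R parallel to DP: direction (-6/5, 2/5); meets JM at E = (-21/8, 1)
E = J + t·(M−J) with t = 21/16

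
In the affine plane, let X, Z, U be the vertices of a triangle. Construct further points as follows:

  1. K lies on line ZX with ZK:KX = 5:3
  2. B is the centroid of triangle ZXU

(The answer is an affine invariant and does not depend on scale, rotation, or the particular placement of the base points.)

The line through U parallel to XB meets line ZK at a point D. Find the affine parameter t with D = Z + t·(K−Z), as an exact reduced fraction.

t = 16/5

Work in coordinates with X = (0, 0), Z = (1, 0), U = (0, 1).
1. K lies on line ZX with ZK:KX = 5:3 ⇒ K = (3/8, 0)
2. B is the centroid of triangle ZXU ⇒ B = (1/3, 1/3)
through U parallel to XB: direction (1/3, 1/3); meets ZK at D = (-1, 0)
D = Z + t·(K−Z) with t = 16/5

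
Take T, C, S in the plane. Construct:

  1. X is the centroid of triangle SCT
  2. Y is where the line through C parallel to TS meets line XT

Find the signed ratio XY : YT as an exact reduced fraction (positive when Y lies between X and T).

XY:YT = -2/3

Assign T = (0, 0), C = (1, 0), S = (0, 1) — the answer is frame-independent, so this choice is without loss of generality.
1. X is the centroid of triangle SCT ⇒ X = (1/3, 1/3)
2. Y is where the line through C parallel to TS meets line XT ⇒ Y = (1, 1)
Y = X + t·(T−X) with t = -2, so XY:YT = t:(1−t) = -2:3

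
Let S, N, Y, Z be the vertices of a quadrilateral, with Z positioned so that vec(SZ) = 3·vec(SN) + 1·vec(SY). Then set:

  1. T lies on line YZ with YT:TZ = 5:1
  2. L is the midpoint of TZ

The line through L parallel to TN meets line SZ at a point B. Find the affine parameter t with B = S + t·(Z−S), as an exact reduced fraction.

t = 5/6

Set S = (0, 0), N = (1, 0), Y = (0, 1), Z = (3, 1); any affine frame gives the same invariant.
1. T lies on line YZ with YT:TZ = 5:1 ⇒ T = (5/2, 1)
2. L is the midpoint of TZ ⇒ L = (11/4, 1)
through L parallel to TN: direction (-3/2, -1); meets SZ at B = (5/2, 5/6)
B = S + t·(Z−S) with t = 5/6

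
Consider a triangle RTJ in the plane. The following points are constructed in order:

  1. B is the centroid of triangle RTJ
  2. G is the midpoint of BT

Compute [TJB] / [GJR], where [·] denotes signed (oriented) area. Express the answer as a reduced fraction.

Work in coordinates with R = (0, 0), T = (1, 0), J = (0, 1).
1. B is the centroid of triangle RTJ ⇒ B = (1/3, 1/3)
2. G is the midpoint of BT ⇒ G = (2/3, 1/6)
2·[TJB] = 1/3, 2·[GJR] = 2/3
[TJB]:[GJR] = 1/3:2/3 = 1/2

[TJB]:[GJR] = 1/2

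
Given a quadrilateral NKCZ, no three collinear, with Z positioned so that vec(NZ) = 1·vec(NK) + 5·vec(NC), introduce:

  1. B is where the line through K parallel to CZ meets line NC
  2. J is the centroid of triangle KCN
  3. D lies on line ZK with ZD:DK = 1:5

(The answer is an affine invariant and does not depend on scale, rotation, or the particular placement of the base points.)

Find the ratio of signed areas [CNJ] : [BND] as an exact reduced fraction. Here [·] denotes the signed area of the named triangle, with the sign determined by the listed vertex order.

Assign N = (0, 0), K = (1, 0), C = (0, 1), Z = (1, 5) — the answer is frame-independent, so this choice is without loss of generality.
1. B is where the line through K parallel to CZ meets line NC ⇒ B = (0, -4)
2. J is the centroid of triangle KCN ⇒ J = (1/3, 1/3)
3. D lies on line ZK with ZD:DK = 1:5 ⇒ D = (1, 25/6)
2·[CNJ] = 1/3, 2·[BND] = -4
[CNJ]:[BND] = 1/3:-4 = -1/12

[CNJ]:[BND] = -1/12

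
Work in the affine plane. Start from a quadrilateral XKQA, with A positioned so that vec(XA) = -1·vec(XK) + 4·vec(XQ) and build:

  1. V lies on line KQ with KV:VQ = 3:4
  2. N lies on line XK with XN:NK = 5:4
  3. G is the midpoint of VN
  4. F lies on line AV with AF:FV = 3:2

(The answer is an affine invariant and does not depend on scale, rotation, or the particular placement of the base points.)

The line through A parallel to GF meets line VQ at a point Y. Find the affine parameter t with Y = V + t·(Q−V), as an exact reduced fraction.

t = 5/8

Set X = (0, 0), K = (1, 0), Q = (0, 1), A = (-1, 4); any affine frame gives the same invariant.
1. V lies on line KQ with KV:VQ = 3:4 ⇒ V = (4/7, 3/7)
2. N lies on line XK with XN:NK = 5:4 ⇒ N = (5/9, 0)
3. G is the midpoint of VN ⇒ G = (71/126, 3/14)
4. F lies on line AV with AF:FV = 3:2 ⇒ F = (-2/35, 13/7)
through A parallel to GF: direction (-391/630, 23/14); meets VQ at Y = (3/14, 11/14)
Y = V + t·(Q−V) with t = 5/8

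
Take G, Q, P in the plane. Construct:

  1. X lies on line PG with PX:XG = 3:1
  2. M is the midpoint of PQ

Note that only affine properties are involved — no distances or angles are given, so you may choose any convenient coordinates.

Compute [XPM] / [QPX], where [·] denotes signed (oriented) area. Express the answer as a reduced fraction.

[XPM]:[QPX] = -1/2

Choose coordinates G = (0, 0), Q = (1, 0), P = (0, 1).
1. X lies on line PG with PX:XG = 3:1 ⇒ X = (0, 1/4)
2. M is the midpoint of PQ ⇒ M = (1/2, 1/2)
2·[XPM] = -3/8, 2·[QPX] = 3/4
[XPM]:[QPX] = -3/8:3/4 = -1/2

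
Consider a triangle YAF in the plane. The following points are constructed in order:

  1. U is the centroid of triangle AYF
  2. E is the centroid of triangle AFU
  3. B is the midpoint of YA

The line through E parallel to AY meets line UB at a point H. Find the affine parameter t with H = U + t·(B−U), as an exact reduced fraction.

t = -1/3

Work in coordinates with Y = (0, 0), A = (1, 0), F = (0, 1).
1. U is the centroid of triangle AYF ⇒ U = (1/3, 1/3)
2. E is the centroid of triangle AFU ⇒ E = (4/9, 4/9)
3. B is the midpoint of YA ⇒ B = (1/2, 0)
through E parallel to AY: direction (-1, 0); meets UB at H = (5/18, 4/9)
H = U + t·(B−U) with t = -1/3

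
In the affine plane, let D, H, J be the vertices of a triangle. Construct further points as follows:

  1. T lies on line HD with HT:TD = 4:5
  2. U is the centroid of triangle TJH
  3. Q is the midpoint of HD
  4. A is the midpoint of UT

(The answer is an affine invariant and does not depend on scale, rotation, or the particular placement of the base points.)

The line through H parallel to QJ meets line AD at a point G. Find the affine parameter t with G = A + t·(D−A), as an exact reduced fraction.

t = -41/67

Assign D = (0, 0), H = (1, 0), J = (0, 1) — the answer is frame-independent, so this choice is without loss of generality.
1. T lies on line HD with HT:TD = 4:5 ⇒ T = (5/9, 0)
2. U is the centroid of triangle TJH ⇒ U = (14/27, 1/3)
3. Q is the midpoint of HD ⇒ Q = (1/2, 0)
4. A is the midpoint of UT ⇒ A = (29/54, 1/6)
through H parallel to QJ: direction (-1/2, 1); meets AD at G = (58/67, 18/67)
G = A + t·(D−A) with t = -41/67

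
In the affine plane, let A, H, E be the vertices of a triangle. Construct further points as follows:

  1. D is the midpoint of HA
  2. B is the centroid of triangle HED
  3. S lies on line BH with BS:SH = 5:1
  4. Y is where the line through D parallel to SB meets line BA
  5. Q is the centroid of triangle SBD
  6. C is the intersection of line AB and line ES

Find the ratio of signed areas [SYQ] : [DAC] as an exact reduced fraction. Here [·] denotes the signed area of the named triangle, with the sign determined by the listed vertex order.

Assign A = (0, 0), H = (1, 0), E = (0, 1) — the answer is frame-independent, so this choice is without loss of generality.
1. D is the midpoint of HA ⇒ D = (1/2, 0)
2. B is the centroid of triangle HED ⇒ B = (1/2, 1/3)
3. S lies on line BH with BS:SH = 5:1 ⇒ S = (11/12, 1/18)
4. Y is where the line through D parallel to SB meets line BA ⇒ Y = (1/4, 1/6)
5. Q is the centroid of triangle SBD ⇒ Q = (23/36, 7/54)
6. C is the intersection of line AB and line ES ⇒ C = (33/56, 11/28)
2·[SYQ] = -1/54, 2·[DAC] = -11/56
[SYQ]:[DAC] = -1/54:-11/56 = 28/297

[SYQ]:[DAC] = 28/297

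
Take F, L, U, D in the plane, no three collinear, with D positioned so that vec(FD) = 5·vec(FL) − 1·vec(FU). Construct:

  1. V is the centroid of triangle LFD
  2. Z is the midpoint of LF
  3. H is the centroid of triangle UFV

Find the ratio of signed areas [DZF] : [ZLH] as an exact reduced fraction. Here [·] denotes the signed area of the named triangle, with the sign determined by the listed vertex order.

[DZF]:[ZLH] = 9/2

Work in coordinates with F = (0, 0), L = (1, 0), U = (0, 1), D = (5, -1).
1. V is the centroid of triangle LFD ⇒ V = (2, -1/3)
2. Z is the midpoint of LF ⇒ Z = (1/2, 0)
3. H is the centroid of triangle UFV ⇒ H = (2/3, 2/9)
2·[DZF] = 1/2, 2·[ZLH] = 1/9
[DZF]:[ZLH] = 1/2:1/9 = 9/2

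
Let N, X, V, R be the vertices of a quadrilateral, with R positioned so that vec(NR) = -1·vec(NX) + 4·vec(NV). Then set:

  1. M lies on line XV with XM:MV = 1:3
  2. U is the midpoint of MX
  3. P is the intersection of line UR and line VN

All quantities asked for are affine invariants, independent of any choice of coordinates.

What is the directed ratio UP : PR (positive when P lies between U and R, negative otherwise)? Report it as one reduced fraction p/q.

Choose coordinates N = (0, 0), X = (1, 0), V = (0, 1), R = (-1, 4).
1. M lies on line XV with XM:MV = 1:3 ⇒ M = (3/4, 1/4)
2. U is the midpoint of MX ⇒ U = (7/8, 1/8)
3. P is the intersection of line UR and line VN ⇒ P = (0, 29/15)
P = U + t·(R−U) with t = 7/15, so UP:PR = t:(1−t) = 7/15:8/15

UP:PR = 7/8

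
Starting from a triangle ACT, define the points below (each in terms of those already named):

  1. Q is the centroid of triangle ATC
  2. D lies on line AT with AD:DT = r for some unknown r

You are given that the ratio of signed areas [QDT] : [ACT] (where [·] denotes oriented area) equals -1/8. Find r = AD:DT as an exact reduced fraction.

r = 5/3

Assign A = (0, 0), C = (1, 0), T = (0, 1) — the answer is frame-independent, so this choice is without loss of generality.
1. Q is the centroid of triangle ATC ⇒ Q = (1/3, 1/3)
2. With AD:DT = r, write λ = r/(r+1) so D = A + λ·(T−A); D is affine-linear in λ
Every point depending on D is an affine combination of D and λ-independent points, so each such coordinate is linear in λ; the λ² term in each signed area is a multiple of (T−A)×(T−A) = 0, so 2·[QDT] and 2·[ACT] are each linear in λ. Evaluating at λ=0 and λ=1:
  2·[QDT] = 1/3·λ − 1/3,   2·[ACT] = 1
So [QDT]:[ACT] = (1/3·λ − 1/3) / (1). Setting this equal to -1/8:
  1/3·λ − 1/3 = -1/8·(1)  ⇒  λ = 5/8
Then r = λ/(1−λ) = (5/8)/(3/8) = 5/3. Check: with r = 5/3, D = (0, 5/8) and [QDT]:[ACT] = -1/8 as required.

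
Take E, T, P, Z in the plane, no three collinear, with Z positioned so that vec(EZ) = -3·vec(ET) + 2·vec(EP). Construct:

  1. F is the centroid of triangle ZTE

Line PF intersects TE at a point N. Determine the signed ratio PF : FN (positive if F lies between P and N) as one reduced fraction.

PF:FN = 1/2

Set E = (0, 0), T = (1, 0), P = (0, 1), Z = (-3, 2); any affine frame gives the same invariant.
1. F is the centroid of triangle ZTE ⇒ F = (-2/3, 2/3)
line PF meets TE at N = (-2, 0)
F = P + t·(N−P) with t = 1/3, so PF:FN = 1/3:2/3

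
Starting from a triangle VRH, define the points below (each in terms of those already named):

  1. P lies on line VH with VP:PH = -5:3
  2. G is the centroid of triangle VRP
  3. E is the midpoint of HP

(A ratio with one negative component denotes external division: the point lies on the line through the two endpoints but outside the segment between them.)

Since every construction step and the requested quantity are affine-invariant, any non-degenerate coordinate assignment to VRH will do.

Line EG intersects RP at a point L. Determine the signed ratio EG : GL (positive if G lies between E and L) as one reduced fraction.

EG:GL = -1/10

Assign V = (0, 0), R = (1, 0), H = (0, 1) — the answer is frame-independent, so this choice is without loss of generality.
1. P lies on line VH with VP:PH = -5:3 ⇒ P = (0, 5/2)
2. G is the centroid of triangle VRP ⇒ G = (1/3, 5/6)
3. E is the midpoint of HP ⇒ E = (0, 7/4)
line EG meets RP at L = (-3, 10)
G = E + t·(L−E) with t = -1/9, so EG:GL = -1/9:10/9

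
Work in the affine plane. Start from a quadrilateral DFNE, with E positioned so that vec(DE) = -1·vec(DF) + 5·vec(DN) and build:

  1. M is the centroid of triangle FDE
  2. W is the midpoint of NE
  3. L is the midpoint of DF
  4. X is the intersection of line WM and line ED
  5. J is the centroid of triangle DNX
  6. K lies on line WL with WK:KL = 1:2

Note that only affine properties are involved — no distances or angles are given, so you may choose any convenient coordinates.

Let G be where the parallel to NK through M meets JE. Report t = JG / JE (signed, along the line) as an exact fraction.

Choose coordinates D = (0, 0), F = (1, 0), N = (0, 1), E = (-1, 5).
1. M is the centroid of triangle FDE ⇒ M = (0, 5/3)
2. W is the midpoint of NE ⇒ W = (-1/2, 3)
3. L is the midpoint of DF ⇒ L = (1/2, 0)
4. X is the intersection of line WM and line ED ⇒ X = (-5/7, 25/7)
5. J is the centroid of triangle DNX ⇒ J = (-5/21, 32/21)
6. K lies on line WL with WK:KL = 1:2 ⇒ K = (-1/6, 2)
through M parallel to NK: direction (-1/6, 1); meets JE at G = (59/69, -239/69)
G = J + t·(E−J) with t = -33/23

t = -33/23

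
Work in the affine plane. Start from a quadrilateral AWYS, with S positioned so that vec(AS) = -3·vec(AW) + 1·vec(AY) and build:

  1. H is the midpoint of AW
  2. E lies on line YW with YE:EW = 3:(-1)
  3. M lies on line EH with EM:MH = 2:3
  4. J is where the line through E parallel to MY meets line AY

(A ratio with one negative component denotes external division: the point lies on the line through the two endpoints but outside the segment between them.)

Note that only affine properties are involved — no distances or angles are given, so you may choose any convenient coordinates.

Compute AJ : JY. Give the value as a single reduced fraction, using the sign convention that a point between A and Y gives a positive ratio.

Set A = (0, 0), W = (1, 0), Y = (0, 1), S = (-3, 1); any affine frame gives the same invariant.
1. H is the midpoint of AW ⇒ H = (1/2, 0)
2. E lies on line YW with YE:EW = 3:(-1) ⇒ E = (3/2, -1/2)
3. M lies on line EH with EM:MH = 2:3 ⇒ M = (11/10, -3/10)
4. J is where the line through E parallel to MY meets line AY ⇒ J = (0, 14/11)
J = A + t·(Y−A) with t = 14/11, so AJ:JY = t:(1−t) = 14/11:-3/11

AJ:JY = -14/3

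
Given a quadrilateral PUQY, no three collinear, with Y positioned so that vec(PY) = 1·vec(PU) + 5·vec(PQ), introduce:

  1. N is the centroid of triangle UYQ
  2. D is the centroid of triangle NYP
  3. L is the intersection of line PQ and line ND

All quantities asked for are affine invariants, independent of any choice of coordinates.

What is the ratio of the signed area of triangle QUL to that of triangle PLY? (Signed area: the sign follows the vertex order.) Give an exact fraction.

[QUL]:[PLY] = -3/4

Choose coordinates P = (0, 0), U = (1, 0), Q = (0, 1), Y = (1, 5).
1. N is the centroid of triangle UYQ ⇒ N = (2/3, 2)
2. D is the centroid of triangle NYP ⇒ D = (5/9, 7/3)
3. L is the intersection of line PQ and line ND ⇒ L = (0, 4)
2·[QUL] = 3, 2·[PLY] = -4
[QUL]:[PLY] = 3:-4 = -3/4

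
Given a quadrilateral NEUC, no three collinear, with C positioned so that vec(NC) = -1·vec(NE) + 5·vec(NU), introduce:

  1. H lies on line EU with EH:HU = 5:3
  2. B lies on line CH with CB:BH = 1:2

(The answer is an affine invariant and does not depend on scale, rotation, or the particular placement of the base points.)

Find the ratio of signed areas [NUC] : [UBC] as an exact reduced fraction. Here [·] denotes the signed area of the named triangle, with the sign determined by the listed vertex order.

Assign N = (0, 0), E = (1, 0), U = (0, 1), C = (-1, 5) — the answer is frame-independent, so this choice is without loss of generality.
1. H lies on line EU with EH:HU = 5:3 ⇒ H = (3/8, 5/8)
2. B lies on line CH with CB:BH = 1:2 ⇒ B = (-13/24, 85/24)
2·[NUC] = 1, 2·[UBC] = 3/8
[NUC]:[UBC] = 1:3/8 = 8/3

[NUC]:[UBC] = 8/3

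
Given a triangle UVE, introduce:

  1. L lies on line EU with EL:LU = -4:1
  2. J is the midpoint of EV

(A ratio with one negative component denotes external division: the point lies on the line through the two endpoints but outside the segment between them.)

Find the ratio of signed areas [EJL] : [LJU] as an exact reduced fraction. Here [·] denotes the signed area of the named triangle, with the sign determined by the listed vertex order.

[EJL]:[LJU] = -4

Assign U = (0, 0), V = (1, 0), E = (0, 1) — the answer is frame-independent, so this choice is without loss of generality.
1. L lies on line EU with EL:LU = -4:1 ⇒ L = (0, -1/3)
2. J is the midpoint of EV ⇒ J = (1/2, 1/2)
2·[EJL] = -2/3, 2·[LJU] = 1/6
[EJL]:[LJU] = -2/3:1/6 = -4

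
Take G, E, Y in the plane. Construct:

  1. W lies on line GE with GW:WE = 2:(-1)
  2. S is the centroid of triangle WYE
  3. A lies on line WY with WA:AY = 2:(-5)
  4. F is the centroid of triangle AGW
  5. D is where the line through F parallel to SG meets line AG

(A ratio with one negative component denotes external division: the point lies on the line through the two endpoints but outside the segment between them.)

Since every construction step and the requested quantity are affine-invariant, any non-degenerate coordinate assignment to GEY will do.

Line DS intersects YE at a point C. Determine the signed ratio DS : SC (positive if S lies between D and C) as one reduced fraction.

Choose coordinates G = (0, 0), E = (1, 0), Y = (0, 1).
1. W lies on line GE with GW:WE = 2:(-1) ⇒ W = (2, 0)
2. S is the centroid of triangle WYE ⇒ S = (1, 1/3)
3. A lies on line WY with WA:AY = 2:(-5) ⇒ A = (10/3, -2/3)
4. F is the centroid of triangle AGW ⇒ F = (16/9, -2/9)
5. D is where the line through F parallel to SG meets line AG ⇒ D = (55/36, -11/36)
line DS meets YE at C = (31/12, -19/12)
S = D + t·(C−D) with t = -1/2, so DS:SC = -1/2:3/2

DS:SC = -1/3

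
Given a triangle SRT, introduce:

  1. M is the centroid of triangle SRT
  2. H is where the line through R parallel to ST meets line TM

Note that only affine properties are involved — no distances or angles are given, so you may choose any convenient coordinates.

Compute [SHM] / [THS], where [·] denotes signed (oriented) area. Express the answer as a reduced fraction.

Assign S = (0, 0), R = (1, 0), T = (0, 1) — the answer is frame-independent, so this choice is without loss of generality.
1. M is the centroid of triangle SRT ⇒ M = (1/3, 1/3)
2. H is where the line through R parallel to ST meets line TM ⇒ H = (1, -1)
2·[SHM] = 2/3, 2·[THS] = -1
[SHM]:[THS] = 2/3:-1 = -2/3

[SHM]:[THS] = -2/3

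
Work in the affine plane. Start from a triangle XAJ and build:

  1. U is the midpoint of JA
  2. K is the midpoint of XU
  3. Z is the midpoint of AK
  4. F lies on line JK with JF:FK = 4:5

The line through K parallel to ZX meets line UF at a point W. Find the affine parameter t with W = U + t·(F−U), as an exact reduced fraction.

t = -9/11

Assign X = (0, 0), A = (1, 0), J = (0, 1) — the answer is frame-independent, so this choice is without loss of generality.
1. U is the midpoint of JA ⇒ U = (1/2, 1/2)
2. K is the midpoint of XU ⇒ K = (1/4, 1/4)
3. Z is the midpoint of AK ⇒ Z = (5/8, 1/8)
4. F lies on line JK with JF:FK = 4:5 ⇒ F = (1/9, 2/3)
through K parallel to ZX: direction (-5/8, -1/8); meets UF at W = (9/11, 4/11)
W = U + t·(F−U) with t = -9/11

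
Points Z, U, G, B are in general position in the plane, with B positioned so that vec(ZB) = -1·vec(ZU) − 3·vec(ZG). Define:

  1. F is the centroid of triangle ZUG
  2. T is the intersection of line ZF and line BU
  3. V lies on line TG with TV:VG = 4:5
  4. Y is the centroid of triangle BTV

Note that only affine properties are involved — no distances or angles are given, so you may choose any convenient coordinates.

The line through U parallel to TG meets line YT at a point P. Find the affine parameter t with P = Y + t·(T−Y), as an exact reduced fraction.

Work in coordinates with Z = (0, 0), U = (1, 0), G = (0, 1), B = (-1, -3).
1. F is the centroid of triangle ZUG ⇒ F = (1/3, 1/3)
2. T is the intersection of line ZF and line BU ⇒ T = (3, 3)
3. V lies on line TG with TV:VG = 4:5 ⇒ V = (5/3, 19/9)
4. Y is the centroid of triangle BTV ⇒ Y = (11/9, 19/27)
through U parallel to TG: direction (-3, -2); meets YT at P = (1/3, -4/9)
P = Y + t·(T−Y) with t = -1/2

t = -1/2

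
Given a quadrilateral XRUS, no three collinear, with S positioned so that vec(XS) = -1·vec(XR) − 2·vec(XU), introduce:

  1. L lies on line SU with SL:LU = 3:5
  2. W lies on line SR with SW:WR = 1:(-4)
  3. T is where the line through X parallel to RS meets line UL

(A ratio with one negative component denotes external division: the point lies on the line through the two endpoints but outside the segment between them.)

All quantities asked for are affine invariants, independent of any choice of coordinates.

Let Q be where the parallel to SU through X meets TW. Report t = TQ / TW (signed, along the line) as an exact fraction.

t = -3/4

Choose coordinates X = (0, 0), R = (1, 0), U = (0, 1), S = (-1, -2).
1. L lies on line SU with SL:LU = 3:5 ⇒ L = (-5/8, -7/8)
2. W lies on line SR with SW:WR = 1:(-4) ⇒ W = (-5/3, -8/3)
3. T is where the line through X parallel to RS meets line UL ⇒ T = (-1/2, -1/2)
through X parallel to SU: direction (1, 3); meets TW at Q = (3/8, 9/8)
Q = T + t·(W−T) with t = -3/4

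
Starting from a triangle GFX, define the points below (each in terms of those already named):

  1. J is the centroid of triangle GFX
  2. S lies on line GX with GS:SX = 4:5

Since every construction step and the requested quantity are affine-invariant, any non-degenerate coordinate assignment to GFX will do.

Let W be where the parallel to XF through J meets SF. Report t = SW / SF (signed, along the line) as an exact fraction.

Assign G = (0, 0), F = (1, 0), X = (0, 1) — the answer is frame-independent, so this choice is without loss of generality.
1. J is the centroid of triangle GFX ⇒ J = (1/3, 1/3)
2. S lies on line GX with GS:SX = 4:5 ⇒ S = (0, 4/9)
through J parallel to XF: direction (1, -1); meets SF at W = (2/5, 4/15)
W = S + t·(F−S) with t = 2/5

t = 2/5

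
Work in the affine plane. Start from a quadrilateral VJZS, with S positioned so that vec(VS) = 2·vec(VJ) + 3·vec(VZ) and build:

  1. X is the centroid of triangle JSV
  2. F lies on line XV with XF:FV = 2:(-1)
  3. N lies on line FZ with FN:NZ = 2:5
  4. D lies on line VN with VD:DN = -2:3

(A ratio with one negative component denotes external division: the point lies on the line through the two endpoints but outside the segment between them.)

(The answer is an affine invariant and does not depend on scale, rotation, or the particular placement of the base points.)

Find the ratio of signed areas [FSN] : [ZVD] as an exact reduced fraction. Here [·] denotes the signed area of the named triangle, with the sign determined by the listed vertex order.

[FSN]:[ZVD] = 2/5

Work in coordinates with V = (0, 0), J = (1, 0), Z = (0, 1), S = (2, 3).
1. X is the centroid of triangle JSV ⇒ X = (1, 1)
2. F lies on line XV with XF:FV = 2:(-1) ⇒ F = (-1, -1)
3. N lies on line FZ with FN:NZ = 2:5 ⇒ N = (-5/7, -3/7)
4. D lies on line VN with VD:DN = -2:3 ⇒ D = (10/7, 6/7)
2·[FSN] = 4/7, 2·[ZVD] = 10/7
[FSN]:[ZVD] = 4/7:10/7 = 2/5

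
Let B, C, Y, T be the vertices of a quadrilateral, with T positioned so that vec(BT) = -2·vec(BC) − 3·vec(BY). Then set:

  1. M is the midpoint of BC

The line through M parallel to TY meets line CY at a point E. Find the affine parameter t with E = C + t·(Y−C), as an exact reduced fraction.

t = 1/3

Choose coordinates B = (0, 0), C = (1, 0), Y = (0, 1), T = (-2, -3).
1. M is the midpoint of BC ⇒ M = (1/2, 0)
through M parallel to TY: direction (2, 4); meets CY at E = (2/3, 1/3)
E = C + t·(Y−C) with t = 1/3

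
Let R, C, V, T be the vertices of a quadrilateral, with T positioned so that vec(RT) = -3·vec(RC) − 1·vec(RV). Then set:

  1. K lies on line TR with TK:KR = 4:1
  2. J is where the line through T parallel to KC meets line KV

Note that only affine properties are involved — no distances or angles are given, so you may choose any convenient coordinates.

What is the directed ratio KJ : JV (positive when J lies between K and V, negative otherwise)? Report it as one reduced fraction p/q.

KJ:JV = -4/13

Choose coordinates R = (0, 0), C = (1, 0), V = (0, 1), T = (-3, -1).
1. K lies on line TR with TK:KR = 4:1 ⇒ K = (-3/5, -1/5)
2. J is where the line through T parallel to KC meets line KV ⇒ J = (-13/15, -11/15)
J = K + t·(V−K) with t = -4/9, so KJ:JV = t:(1−t) = -4/9:13/9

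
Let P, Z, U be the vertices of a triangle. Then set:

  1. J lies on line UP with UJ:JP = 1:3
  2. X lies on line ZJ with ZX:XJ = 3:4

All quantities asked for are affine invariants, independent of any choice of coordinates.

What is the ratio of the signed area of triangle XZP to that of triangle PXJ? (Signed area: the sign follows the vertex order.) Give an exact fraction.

[XZP]:[PXJ] = -3/4

Work in coordinates with P = (0, 0), Z = (1, 0), U = (0, 1).
1. J lies on line UP with UJ:JP = 1:3 ⇒ J = (0, 3/4)
2. X lies on line ZJ with ZX:XJ = 3:4 ⇒ X = (4/7, 9/28)
2·[XZP] = -9/28, 2·[PXJ] = 3/7
[XZP]:[PXJ] = -9/28:3/7 = -3/4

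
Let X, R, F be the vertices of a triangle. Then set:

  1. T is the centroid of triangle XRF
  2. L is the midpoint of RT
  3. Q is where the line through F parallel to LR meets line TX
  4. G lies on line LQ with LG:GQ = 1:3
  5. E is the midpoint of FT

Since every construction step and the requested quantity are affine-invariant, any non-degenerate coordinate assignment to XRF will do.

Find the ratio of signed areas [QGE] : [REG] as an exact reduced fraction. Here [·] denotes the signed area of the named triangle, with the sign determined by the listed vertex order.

Assign X = (0, 0), R = (1, 0), F = (0, 1) — the answer is frame-independent, so this choice is without loss of generality.
1. T is the centroid of triangle XRF ⇒ T = (1/3, 1/3)
2. L is the midpoint of RT ⇒ L = (2/3, 1/6)
3. Q is where the line through F parallel to LR meets line TX ⇒ Q = (2/3, 2/3)
4. G lies on line LQ with LG:GQ = 1:3 ⇒ G = (2/3, 7/24)
5. E is the midpoint of FT ⇒ E = (1/6, 2/3)
2·[QGE] = -3/16, 2·[REG] = -1/48
[QGE]:[REG] = -3/16:-1/48 = 9

[QGE]:[REG] = 9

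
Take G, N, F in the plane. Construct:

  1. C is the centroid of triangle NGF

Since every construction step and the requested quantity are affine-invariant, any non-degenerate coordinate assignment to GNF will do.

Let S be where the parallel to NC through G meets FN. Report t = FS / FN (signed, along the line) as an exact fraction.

t = 2

Set G = (0, 0), N = (1, 0), F = (0, 1); any affine frame gives the same invariant.
1. C is the centroid of triangle NGF ⇒ C = (1/3, 1/3)
through G parallel to NC: direction (-2/3, 1/3); meets FN at S = (2, -1)
S = F + t·(N−F) with t = 2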